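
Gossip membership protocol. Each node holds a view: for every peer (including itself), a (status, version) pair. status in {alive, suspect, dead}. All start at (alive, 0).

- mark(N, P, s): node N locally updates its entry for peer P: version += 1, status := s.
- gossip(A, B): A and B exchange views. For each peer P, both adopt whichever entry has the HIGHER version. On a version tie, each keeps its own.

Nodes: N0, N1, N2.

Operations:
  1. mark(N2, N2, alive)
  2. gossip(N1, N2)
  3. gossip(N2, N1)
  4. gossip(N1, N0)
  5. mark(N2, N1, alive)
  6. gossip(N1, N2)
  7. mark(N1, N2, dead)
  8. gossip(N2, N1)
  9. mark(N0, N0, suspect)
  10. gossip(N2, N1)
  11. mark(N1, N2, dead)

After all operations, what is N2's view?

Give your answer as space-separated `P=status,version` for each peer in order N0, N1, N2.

Op 1: N2 marks N2=alive -> (alive,v1)
Op 2: gossip N1<->N2 -> N1.N0=(alive,v0) N1.N1=(alive,v0) N1.N2=(alive,v1) | N2.N0=(alive,v0) N2.N1=(alive,v0) N2.N2=(alive,v1)
Op 3: gossip N2<->N1 -> N2.N0=(alive,v0) N2.N1=(alive,v0) N2.N2=(alive,v1) | N1.N0=(alive,v0) N1.N1=(alive,v0) N1.N2=(alive,v1)
Op 4: gossip N1<->N0 -> N1.N0=(alive,v0) N1.N1=(alive,v0) N1.N2=(alive,v1) | N0.N0=(alive,v0) N0.N1=(alive,v0) N0.N2=(alive,v1)
Op 5: N2 marks N1=alive -> (alive,v1)
Op 6: gossip N1<->N2 -> N1.N0=(alive,v0) N1.N1=(alive,v1) N1.N2=(alive,v1) | N2.N0=(alive,v0) N2.N1=(alive,v1) N2.N2=(alive,v1)
Op 7: N1 marks N2=dead -> (dead,v2)
Op 8: gossip N2<->N1 -> N2.N0=(alive,v0) N2.N1=(alive,v1) N2.N2=(dead,v2) | N1.N0=(alive,v0) N1.N1=(alive,v1) N1.N2=(dead,v2)
Op 9: N0 marks N0=suspect -> (suspect,v1)
Op 10: gossip N2<->N1 -> N2.N0=(alive,v0) N2.N1=(alive,v1) N2.N2=(dead,v2) | N1.N0=(alive,v0) N1.N1=(alive,v1) N1.N2=(dead,v2)
Op 11: N1 marks N2=dead -> (dead,v3)

Answer: N0=alive,0 N1=alive,1 N2=dead,2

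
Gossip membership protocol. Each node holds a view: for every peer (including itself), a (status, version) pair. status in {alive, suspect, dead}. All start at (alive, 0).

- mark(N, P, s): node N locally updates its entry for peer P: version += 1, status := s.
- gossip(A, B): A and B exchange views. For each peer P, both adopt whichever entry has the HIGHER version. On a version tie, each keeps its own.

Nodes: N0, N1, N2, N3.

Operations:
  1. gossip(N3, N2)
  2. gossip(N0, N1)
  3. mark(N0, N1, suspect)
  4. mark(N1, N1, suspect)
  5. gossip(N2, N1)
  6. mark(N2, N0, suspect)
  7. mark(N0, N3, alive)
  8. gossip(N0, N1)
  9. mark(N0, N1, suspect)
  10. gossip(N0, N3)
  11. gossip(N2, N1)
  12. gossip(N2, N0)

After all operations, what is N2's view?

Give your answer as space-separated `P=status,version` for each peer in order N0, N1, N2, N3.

Answer: N0=suspect,1 N1=suspect,2 N2=alive,0 N3=alive,1

Derivation:
Op 1: gossip N3<->N2 -> N3.N0=(alive,v0) N3.N1=(alive,v0) N3.N2=(alive,v0) N3.N3=(alive,v0) | N2.N0=(alive,v0) N2.N1=(alive,v0) N2.N2=(alive,v0) N2.N3=(alive,v0)
Op 2: gossip N0<->N1 -> N0.N0=(alive,v0) N0.N1=(alive,v0) N0.N2=(alive,v0) N0.N3=(alive,v0) | N1.N0=(alive,v0) N1.N1=(alive,v0) N1.N2=(alive,v0) N1.N3=(alive,v0)
Op 3: N0 marks N1=suspect -> (suspect,v1)
Op 4: N1 marks N1=suspect -> (suspect,v1)
Op 5: gossip N2<->N1 -> N2.N0=(alive,v0) N2.N1=(suspect,v1) N2.N2=(alive,v0) N2.N3=(alive,v0) | N1.N0=(alive,v0) N1.N1=(suspect,v1) N1.N2=(alive,v0) N1.N3=(alive,v0)
Op 6: N2 marks N0=suspect -> (suspect,v1)
Op 7: N0 marks N3=alive -> (alive,v1)
Op 8: gossip N0<->N1 -> N0.N0=(alive,v0) N0.N1=(suspect,v1) N0.N2=(alive,v0) N0.N3=(alive,v1) | N1.N0=(alive,v0) N1.N1=(suspect,v1) N1.N2=(alive,v0) N1.N3=(alive,v1)
Op 9: N0 marks N1=suspect -> (suspect,v2)
Op 10: gossip N0<->N3 -> N0.N0=(alive,v0) N0.N1=(suspect,v2) N0.N2=(alive,v0) N0.N3=(alive,v1) | N3.N0=(alive,v0) N3.N1=(suspect,v2) N3.N2=(alive,v0) N3.N3=(alive,v1)
Op 11: gossip N2<->N1 -> N2.N0=(suspect,v1) N2.N1=(suspect,v1) N2.N2=(alive,v0) N2.N3=(alive,v1) | N1.N0=(suspect,v1) N1.N1=(suspect,v1) N1.N2=(alive,v0) N1.N3=(alive,v1)
Op 12: gossip N2<->N0 -> N2.N0=(suspect,v1) N2.N1=(suspect,v2) N2.N2=(alive,v0) N2.N3=(alive,v1) | N0.N0=(suspect,v1) N0.N1=(suspect,v2) N0.N2=(alive,v0) N0.N3=(alive,v1)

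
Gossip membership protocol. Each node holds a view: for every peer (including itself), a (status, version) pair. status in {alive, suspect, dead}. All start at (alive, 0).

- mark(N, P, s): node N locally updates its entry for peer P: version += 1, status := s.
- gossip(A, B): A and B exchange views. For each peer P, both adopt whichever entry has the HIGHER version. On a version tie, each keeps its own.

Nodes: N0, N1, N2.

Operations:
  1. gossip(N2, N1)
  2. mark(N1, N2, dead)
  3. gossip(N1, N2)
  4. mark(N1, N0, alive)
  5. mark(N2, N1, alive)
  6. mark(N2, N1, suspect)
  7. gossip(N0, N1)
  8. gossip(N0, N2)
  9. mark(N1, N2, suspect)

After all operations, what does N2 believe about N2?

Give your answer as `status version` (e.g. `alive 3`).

Answer: dead 1

Derivation:
Op 1: gossip N2<->N1 -> N2.N0=(alive,v0) N2.N1=(alive,v0) N2.N2=(alive,v0) | N1.N0=(alive,v0) N1.N1=(alive,v0) N1.N2=(alive,v0)
Op 2: N1 marks N2=dead -> (dead,v1)
Op 3: gossip N1<->N2 -> N1.N0=(alive,v0) N1.N1=(alive,v0) N1.N2=(dead,v1) | N2.N0=(alive,v0) N2.N1=(alive,v0) N2.N2=(dead,v1)
Op 4: N1 marks N0=alive -> (alive,v1)
Op 5: N2 marks N1=alive -> (alive,v1)
Op 6: N2 marks N1=suspect -> (suspect,v2)
Op 7: gossip N0<->N1 -> N0.N0=(alive,v1) N0.N1=(alive,v0) N0.N2=(dead,v1) | N1.N0=(alive,v1) N1.N1=(alive,v0) N1.N2=(dead,v1)
Op 8: gossip N0<->N2 -> N0.N0=(alive,v1) N0.N1=(suspect,v2) N0.N2=(dead,v1) | N2.N0=(alive,v1) N2.N1=(suspect,v2) N2.N2=(dead,v1)
Op 9: N1 marks N2=suspect -> (suspect,v2)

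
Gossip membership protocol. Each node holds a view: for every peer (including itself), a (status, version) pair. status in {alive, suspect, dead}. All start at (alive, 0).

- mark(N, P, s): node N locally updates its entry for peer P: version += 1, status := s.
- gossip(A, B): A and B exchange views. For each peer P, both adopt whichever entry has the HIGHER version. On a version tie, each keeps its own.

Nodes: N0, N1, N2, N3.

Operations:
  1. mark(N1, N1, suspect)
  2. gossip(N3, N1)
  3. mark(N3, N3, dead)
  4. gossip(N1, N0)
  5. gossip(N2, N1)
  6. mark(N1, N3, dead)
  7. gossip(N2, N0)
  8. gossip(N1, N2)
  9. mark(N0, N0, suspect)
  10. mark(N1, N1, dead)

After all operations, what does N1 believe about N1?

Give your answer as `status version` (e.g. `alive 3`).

Op 1: N1 marks N1=suspect -> (suspect,v1)
Op 2: gossip N3<->N1 -> N3.N0=(alive,v0) N3.N1=(suspect,v1) N3.N2=(alive,v0) N3.N3=(alive,v0) | N1.N0=(alive,v0) N1.N1=(suspect,v1) N1.N2=(alive,v0) N1.N3=(alive,v0)
Op 3: N3 marks N3=dead -> (dead,v1)
Op 4: gossip N1<->N0 -> N1.N0=(alive,v0) N1.N1=(suspect,v1) N1.N2=(alive,v0) N1.N3=(alive,v0) | N0.N0=(alive,v0) N0.N1=(suspect,v1) N0.N2=(alive,v0) N0.N3=(alive,v0)
Op 5: gossip N2<->N1 -> N2.N0=(alive,v0) N2.N1=(suspect,v1) N2.N2=(alive,v0) N2.N3=(alive,v0) | N1.N0=(alive,v0) N1.N1=(suspect,v1) N1.N2=(alive,v0) N1.N3=(alive,v0)
Op 6: N1 marks N3=dead -> (dead,v1)
Op 7: gossip N2<->N0 -> N2.N0=(alive,v0) N2.N1=(suspect,v1) N2.N2=(alive,v0) N2.N3=(alive,v0) | N0.N0=(alive,v0) N0.N1=(suspect,v1) N0.N2=(alive,v0) N0.N3=(alive,v0)
Op 8: gossip N1<->N2 -> N1.N0=(alive,v0) N1.N1=(suspect,v1) N1.N2=(alive,v0) N1.N3=(dead,v1) | N2.N0=(alive,v0) N2.N1=(suspect,v1) N2.N2=(alive,v0) N2.N3=(dead,v1)
Op 9: N0 marks N0=suspect -> (suspect,v1)
Op 10: N1 marks N1=dead -> (dead,v2)

Answer: dead 2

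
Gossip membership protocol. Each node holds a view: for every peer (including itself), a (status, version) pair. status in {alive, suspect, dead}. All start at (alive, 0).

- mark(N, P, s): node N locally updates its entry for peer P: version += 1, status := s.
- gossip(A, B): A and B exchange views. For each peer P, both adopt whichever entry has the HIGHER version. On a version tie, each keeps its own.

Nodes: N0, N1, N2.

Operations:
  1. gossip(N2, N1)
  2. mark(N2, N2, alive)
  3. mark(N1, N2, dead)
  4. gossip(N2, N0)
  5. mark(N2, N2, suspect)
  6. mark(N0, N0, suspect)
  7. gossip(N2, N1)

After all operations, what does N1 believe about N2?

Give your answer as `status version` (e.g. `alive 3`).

Answer: suspect 2

Derivation:
Op 1: gossip N2<->N1 -> N2.N0=(alive,v0) N2.N1=(alive,v0) N2.N2=(alive,v0) | N1.N0=(alive,v0) N1.N1=(alive,v0) N1.N2=(alive,v0)
Op 2: N2 marks N2=alive -> (alive,v1)
Op 3: N1 marks N2=dead -> (dead,v1)
Op 4: gossip N2<->N0 -> N2.N0=(alive,v0) N2.N1=(alive,v0) N2.N2=(alive,v1) | N0.N0=(alive,v0) N0.N1=(alive,v0) N0.N2=(alive,v1)
Op 5: N2 marks N2=suspect -> (suspect,v2)
Op 6: N0 marks N0=suspect -> (suspect,v1)
Op 7: gossip N2<->N1 -> N2.N0=(alive,v0) N2.N1=(alive,v0) N2.N2=(suspect,v2) | N1.N0=(alive,v0) N1.N1=(alive,v0) N1.N2=(suspect,v2)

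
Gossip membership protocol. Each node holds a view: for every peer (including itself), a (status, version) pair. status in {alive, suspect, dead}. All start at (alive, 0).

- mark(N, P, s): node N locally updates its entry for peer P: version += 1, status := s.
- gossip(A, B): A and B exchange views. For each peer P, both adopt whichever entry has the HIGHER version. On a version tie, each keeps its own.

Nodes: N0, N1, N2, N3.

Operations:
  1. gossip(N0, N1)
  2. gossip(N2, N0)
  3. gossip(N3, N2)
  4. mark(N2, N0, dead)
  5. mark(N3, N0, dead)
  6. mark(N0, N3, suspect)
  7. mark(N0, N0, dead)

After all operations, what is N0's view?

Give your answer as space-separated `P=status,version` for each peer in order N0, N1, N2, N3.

Answer: N0=dead,1 N1=alive,0 N2=alive,0 N3=suspect,1

Derivation:
Op 1: gossip N0<->N1 -> N0.N0=(alive,v0) N0.N1=(alive,v0) N0.N2=(alive,v0) N0.N3=(alive,v0) | N1.N0=(alive,v0) N1.N1=(alive,v0) N1.N2=(alive,v0) N1.N3=(alive,v0)
Op 2: gossip N2<->N0 -> N2.N0=(alive,v0) N2.N1=(alive,v0) N2.N2=(alive,v0) N2.N3=(alive,v0) | N0.N0=(alive,v0) N0.N1=(alive,v0) N0.N2=(alive,v0) N0.N3=(alive,v0)
Op 3: gossip N3<->N2 -> N3.N0=(alive,v0) N3.N1=(alive,v0) N3.N2=(alive,v0) N3.N3=(alive,v0) | N2.N0=(alive,v0) N2.N1=(alive,v0) N2.N2=(alive,v0) N2.N3=(alive,v0)
Op 4: N2 marks N0=dead -> (dead,v1)
Op 5: N3 marks N0=dead -> (dead,v1)
Op 6: N0 marks N3=suspect -> (suspect,v1)
Op 7: N0 marks N0=dead -> (dead,v1)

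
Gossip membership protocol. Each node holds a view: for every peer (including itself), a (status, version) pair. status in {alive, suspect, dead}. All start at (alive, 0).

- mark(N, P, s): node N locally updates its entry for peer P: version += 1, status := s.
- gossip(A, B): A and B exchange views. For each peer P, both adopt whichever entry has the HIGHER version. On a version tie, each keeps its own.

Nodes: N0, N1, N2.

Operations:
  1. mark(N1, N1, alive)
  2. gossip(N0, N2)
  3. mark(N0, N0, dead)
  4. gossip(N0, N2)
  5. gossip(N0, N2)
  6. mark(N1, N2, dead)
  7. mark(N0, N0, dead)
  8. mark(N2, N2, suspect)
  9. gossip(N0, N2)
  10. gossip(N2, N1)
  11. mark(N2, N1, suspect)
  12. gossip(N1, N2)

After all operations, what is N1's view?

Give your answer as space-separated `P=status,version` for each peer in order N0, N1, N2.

Op 1: N1 marks N1=alive -> (alive,v1)
Op 2: gossip N0<->N2 -> N0.N0=(alive,v0) N0.N1=(alive,v0) N0.N2=(alive,v0) | N2.N0=(alive,v0) N2.N1=(alive,v0) N2.N2=(alive,v0)
Op 3: N0 marks N0=dead -> (dead,v1)
Op 4: gossip N0<->N2 -> N0.N0=(dead,v1) N0.N1=(alive,v0) N0.N2=(alive,v0) | N2.N0=(dead,v1) N2.N1=(alive,v0) N2.N2=(alive,v0)
Op 5: gossip N0<->N2 -> N0.N0=(dead,v1) N0.N1=(alive,v0) N0.N2=(alive,v0) | N2.N0=(dead,v1) N2.N1=(alive,v0) N2.N2=(alive,v0)
Op 6: N1 marks N2=dead -> (dead,v1)
Op 7: N0 marks N0=dead -> (dead,v2)
Op 8: N2 marks N2=suspect -> (suspect,v1)
Op 9: gossip N0<->N2 -> N0.N0=(dead,v2) N0.N1=(alive,v0) N0.N2=(suspect,v1) | N2.N0=(dead,v2) N2.N1=(alive,v0) N2.N2=(suspect,v1)
Op 10: gossip N2<->N1 -> N2.N0=(dead,v2) N2.N1=(alive,v1) N2.N2=(suspect,v1) | N1.N0=(dead,v2) N1.N1=(alive,v1) N1.N2=(dead,v1)
Op 11: N2 marks N1=suspect -> (suspect,v2)
Op 12: gossip N1<->N2 -> N1.N0=(dead,v2) N1.N1=(suspect,v2) N1.N2=(dead,v1) | N2.N0=(dead,v2) N2.N1=(suspect,v2) N2.N2=(suspect,v1)

Answer: N0=dead,2 N1=suspect,2 N2=dead,1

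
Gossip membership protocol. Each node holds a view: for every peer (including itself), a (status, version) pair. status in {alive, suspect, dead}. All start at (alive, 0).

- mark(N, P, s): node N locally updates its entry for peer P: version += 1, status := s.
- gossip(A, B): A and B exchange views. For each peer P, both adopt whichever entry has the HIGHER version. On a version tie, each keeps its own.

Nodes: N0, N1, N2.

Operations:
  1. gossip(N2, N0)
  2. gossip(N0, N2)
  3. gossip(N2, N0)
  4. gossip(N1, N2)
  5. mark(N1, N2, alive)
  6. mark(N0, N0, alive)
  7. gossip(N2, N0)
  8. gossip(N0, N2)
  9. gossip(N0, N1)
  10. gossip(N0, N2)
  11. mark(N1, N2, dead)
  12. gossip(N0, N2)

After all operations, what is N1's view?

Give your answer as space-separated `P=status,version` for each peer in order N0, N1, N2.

Answer: N0=alive,1 N1=alive,0 N2=dead,2

Derivation:
Op 1: gossip N2<->N0 -> N2.N0=(alive,v0) N2.N1=(alive,v0) N2.N2=(alive,v0) | N0.N0=(alive,v0) N0.N1=(alive,v0) N0.N2=(alive,v0)
Op 2: gossip N0<->N2 -> N0.N0=(alive,v0) N0.N1=(alive,v0) N0.N2=(alive,v0) | N2.N0=(alive,v0) N2.N1=(alive,v0) N2.N2=(alive,v0)
Op 3: gossip N2<->N0 -> N2.N0=(alive,v0) N2.N1=(alive,v0) N2.N2=(alive,v0) | N0.N0=(alive,v0) N0.N1=(alive,v0) N0.N2=(alive,v0)
Op 4: gossip N1<->N2 -> N1.N0=(alive,v0) N1.N1=(alive,v0) N1.N2=(alive,v0) | N2.N0=(alive,v0) N2.N1=(alive,v0) N2.N2=(alive,v0)
Op 5: N1 marks N2=alive -> (alive,v1)
Op 6: N0 marks N0=alive -> (alive,v1)
Op 7: gossip N2<->N0 -> N2.N0=(alive,v1) N2.N1=(alive,v0) N2.N2=(alive,v0) | N0.N0=(alive,v1) N0.N1=(alive,v0) N0.N2=(alive,v0)
Op 8: gossip N0<->N2 -> N0.N0=(alive,v1) N0.N1=(alive,v0) N0.N2=(alive,v0) | N2.N0=(alive,v1) N2.N1=(alive,v0) N2.N2=(alive,v0)
Op 9: gossip N0<->N1 -> N0.N0=(alive,v1) N0.N1=(alive,v0) N0.N2=(alive,v1) | N1.N0=(alive,v1) N1.N1=(alive,v0) N1.N2=(alive,v1)
Op 10: gossip N0<->N2 -> N0.N0=(alive,v1) N0.N1=(alive,v0) N0.N2=(alive,v1) | N2.N0=(alive,v1) N2.N1=(alive,v0) N2.N2=(alive,v1)
Op 11: N1 marks N2=dead -> (dead,v2)
Op 12: gossip N0<->N2 -> N0.N0=(alive,v1) N0.N1=(alive,v0) N0.N2=(alive,v1) | N2.N0=(alive,v1) N2.N1=(alive,v0) N2.N2=(alive,v1)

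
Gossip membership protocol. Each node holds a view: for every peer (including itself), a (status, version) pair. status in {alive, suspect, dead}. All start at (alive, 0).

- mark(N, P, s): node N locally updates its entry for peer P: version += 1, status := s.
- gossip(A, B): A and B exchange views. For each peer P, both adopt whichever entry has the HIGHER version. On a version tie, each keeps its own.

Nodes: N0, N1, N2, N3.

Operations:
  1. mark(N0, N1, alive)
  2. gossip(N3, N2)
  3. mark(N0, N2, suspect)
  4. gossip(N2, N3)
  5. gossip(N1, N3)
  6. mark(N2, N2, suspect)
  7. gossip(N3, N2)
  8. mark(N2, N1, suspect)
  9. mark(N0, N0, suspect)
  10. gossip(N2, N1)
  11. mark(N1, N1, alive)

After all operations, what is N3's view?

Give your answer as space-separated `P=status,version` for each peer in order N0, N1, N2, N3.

Op 1: N0 marks N1=alive -> (alive,v1)
Op 2: gossip N3<->N2 -> N3.N0=(alive,v0) N3.N1=(alive,v0) N3.N2=(alive,v0) N3.N3=(alive,v0) | N2.N0=(alive,v0) N2.N1=(alive,v0) N2.N2=(alive,v0) N2.N3=(alive,v0)
Op 3: N0 marks N2=suspect -> (suspect,v1)
Op 4: gossip N2<->N3 -> N2.N0=(alive,v0) N2.N1=(alive,v0) N2.N2=(alive,v0) N2.N3=(alive,v0) | N3.N0=(alive,v0) N3.N1=(alive,v0) N3.N2=(alive,v0) N3.N3=(alive,v0)
Op 5: gossip N1<->N3 -> N1.N0=(alive,v0) N1.N1=(alive,v0) N1.N2=(alive,v0) N1.N3=(alive,v0) | N3.N0=(alive,v0) N3.N1=(alive,v0) N3.N2=(alive,v0) N3.N3=(alive,v0)
Op 6: N2 marks N2=suspect -> (suspect,v1)
Op 7: gossip N3<->N2 -> N3.N0=(alive,v0) N3.N1=(alive,v0) N3.N2=(suspect,v1) N3.N3=(alive,v0) | N2.N0=(alive,v0) N2.N1=(alive,v0) N2.N2=(suspect,v1) N2.N3=(alive,v0)
Op 8: N2 marks N1=suspect -> (suspect,v1)
Op 9: N0 marks N0=suspect -> (suspect,v1)
Op 10: gossip N2<->N1 -> N2.N0=(alive,v0) N2.N1=(suspect,v1) N2.N2=(suspect,v1) N2.N3=(alive,v0) | N1.N0=(alive,v0) N1.N1=(suspect,v1) N1.N2=(suspect,v1) N1.N3=(alive,v0)
Op 11: N1 marks N1=alive -> (alive,v2)

Answer: N0=alive,0 N1=alive,0 N2=suspect,1 N3=alive,0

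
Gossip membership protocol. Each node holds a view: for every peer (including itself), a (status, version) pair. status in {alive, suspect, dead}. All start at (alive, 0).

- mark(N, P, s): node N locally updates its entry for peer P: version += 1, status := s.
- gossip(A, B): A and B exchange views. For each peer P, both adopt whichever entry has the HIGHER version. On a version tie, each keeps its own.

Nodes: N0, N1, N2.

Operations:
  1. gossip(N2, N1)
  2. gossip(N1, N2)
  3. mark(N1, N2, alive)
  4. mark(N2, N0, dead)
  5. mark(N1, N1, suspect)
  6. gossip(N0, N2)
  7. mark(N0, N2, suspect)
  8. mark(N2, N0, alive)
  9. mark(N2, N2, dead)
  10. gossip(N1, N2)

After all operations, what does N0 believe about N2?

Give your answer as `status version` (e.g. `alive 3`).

Answer: suspect 1

Derivation:
Op 1: gossip N2<->N1 -> N2.N0=(alive,v0) N2.N1=(alive,v0) N2.N2=(alive,v0) | N1.N0=(alive,v0) N1.N1=(alive,v0) N1.N2=(alive,v0)
Op 2: gossip N1<->N2 -> N1.N0=(alive,v0) N1.N1=(alive,v0) N1.N2=(alive,v0) | N2.N0=(alive,v0) N2.N1=(alive,v0) N2.N2=(alive,v0)
Op 3: N1 marks N2=alive -> (alive,v1)
Op 4: N2 marks N0=dead -> (dead,v1)
Op 5: N1 marks N1=suspect -> (suspect,v1)
Op 6: gossip N0<->N2 -> N0.N0=(dead,v1) N0.N1=(alive,v0) N0.N2=(alive,v0) | N2.N0=(dead,v1) N2.N1=(alive,v0) N2.N2=(alive,v0)
Op 7: N0 marks N2=suspect -> (suspect,v1)
Op 8: N2 marks N0=alive -> (alive,v2)
Op 9: N2 marks N2=dead -> (dead,v1)
Op 10: gossip N1<->N2 -> N1.N0=(alive,v2) N1.N1=(suspect,v1) N1.N2=(alive,v1) | N2.N0=(alive,v2) N2.N1=(suspect,v1) N2.N2=(dead,v1)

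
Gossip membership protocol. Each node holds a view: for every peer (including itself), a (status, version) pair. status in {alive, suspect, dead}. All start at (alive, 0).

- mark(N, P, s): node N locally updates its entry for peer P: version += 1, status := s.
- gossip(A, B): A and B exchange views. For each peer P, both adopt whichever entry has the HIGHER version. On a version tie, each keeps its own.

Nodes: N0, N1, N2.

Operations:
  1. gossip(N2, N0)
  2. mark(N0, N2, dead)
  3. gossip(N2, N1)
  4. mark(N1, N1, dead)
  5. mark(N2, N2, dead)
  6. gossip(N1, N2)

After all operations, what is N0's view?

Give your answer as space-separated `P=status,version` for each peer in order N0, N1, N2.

Op 1: gossip N2<->N0 -> N2.N0=(alive,v0) N2.N1=(alive,v0) N2.N2=(alive,v0) | N0.N0=(alive,v0) N0.N1=(alive,v0) N0.N2=(alive,v0)
Op 2: N0 marks N2=dead -> (dead,v1)
Op 3: gossip N2<->N1 -> N2.N0=(alive,v0) N2.N1=(alive,v0) N2.N2=(alive,v0) | N1.N0=(alive,v0) N1.N1=(alive,v0) N1.N2=(alive,v0)
Op 4: N1 marks N1=dead -> (dead,v1)
Op 5: N2 marks N2=dead -> (dead,v1)
Op 6: gossip N1<->N2 -> N1.N0=(alive,v0) N1.N1=(dead,v1) N1.N2=(dead,v1) | N2.N0=(alive,v0) N2.N1=(dead,v1) N2.N2=(dead,v1)

Answer: N0=alive,0 N1=alive,0 N2=dead,1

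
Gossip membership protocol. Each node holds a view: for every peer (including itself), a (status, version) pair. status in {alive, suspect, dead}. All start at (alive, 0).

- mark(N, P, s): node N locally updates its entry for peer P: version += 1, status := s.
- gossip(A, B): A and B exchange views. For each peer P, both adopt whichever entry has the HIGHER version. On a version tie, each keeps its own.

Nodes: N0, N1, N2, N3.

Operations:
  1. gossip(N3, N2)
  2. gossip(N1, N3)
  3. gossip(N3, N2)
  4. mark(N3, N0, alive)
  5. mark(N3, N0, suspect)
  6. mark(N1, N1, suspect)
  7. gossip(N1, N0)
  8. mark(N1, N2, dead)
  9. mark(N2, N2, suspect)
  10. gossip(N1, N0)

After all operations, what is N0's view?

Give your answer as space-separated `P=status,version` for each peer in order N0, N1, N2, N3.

Op 1: gossip N3<->N2 -> N3.N0=(alive,v0) N3.N1=(alive,v0) N3.N2=(alive,v0) N3.N3=(alive,v0) | N2.N0=(alive,v0) N2.N1=(alive,v0) N2.N2=(alive,v0) N2.N3=(alive,v0)
Op 2: gossip N1<->N3 -> N1.N0=(alive,v0) N1.N1=(alive,v0) N1.N2=(alive,v0) N1.N3=(alive,v0) | N3.N0=(alive,v0) N3.N1=(alive,v0) N3.N2=(alive,v0) N3.N3=(alive,v0)
Op 3: gossip N3<->N2 -> N3.N0=(alive,v0) N3.N1=(alive,v0) N3.N2=(alive,v0) N3.N3=(alive,v0) | N2.N0=(alive,v0) N2.N1=(alive,v0) N2.N2=(alive,v0) N2.N3=(alive,v0)
Op 4: N3 marks N0=alive -> (alive,v1)
Op 5: N3 marks N0=suspect -> (suspect,v2)
Op 6: N1 marks N1=suspect -> (suspect,v1)
Op 7: gossip N1<->N0 -> N1.N0=(alive,v0) N1.N1=(suspect,v1) N1.N2=(alive,v0) N1.N3=(alive,v0) | N0.N0=(alive,v0) N0.N1=(suspect,v1) N0.N2=(alive,v0) N0.N3=(alive,v0)
Op 8: N1 marks N2=dead -> (dead,v1)
Op 9: N2 marks N2=suspect -> (suspect,v1)
Op 10: gossip N1<->N0 -> N1.N0=(alive,v0) N1.N1=(suspect,v1) N1.N2=(dead,v1) N1.N3=(alive,v0) | N0.N0=(alive,v0) N0.N1=(suspect,v1) N0.N2=(dead,v1) N0.N3=(alive,v0)

Answer: N0=alive,0 N1=suspect,1 N2=dead,1 N3=alive,0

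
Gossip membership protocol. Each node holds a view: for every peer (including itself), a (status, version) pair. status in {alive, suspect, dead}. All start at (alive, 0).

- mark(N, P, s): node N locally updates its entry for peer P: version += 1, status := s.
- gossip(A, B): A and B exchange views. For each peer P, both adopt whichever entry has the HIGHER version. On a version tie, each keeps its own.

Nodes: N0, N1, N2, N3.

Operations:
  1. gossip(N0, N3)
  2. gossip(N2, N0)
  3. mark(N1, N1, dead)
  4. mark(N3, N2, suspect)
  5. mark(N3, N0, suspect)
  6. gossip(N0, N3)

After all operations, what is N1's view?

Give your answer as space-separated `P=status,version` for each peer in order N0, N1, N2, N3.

Op 1: gossip N0<->N3 -> N0.N0=(alive,v0) N0.N1=(alive,v0) N0.N2=(alive,v0) N0.N3=(alive,v0) | N3.N0=(alive,v0) N3.N1=(alive,v0) N3.N2=(alive,v0) N3.N3=(alive,v0)
Op 2: gossip N2<->N0 -> N2.N0=(alive,v0) N2.N1=(alive,v0) N2.N2=(alive,v0) N2.N3=(alive,v0) | N0.N0=(alive,v0) N0.N1=(alive,v0) N0.N2=(alive,v0) N0.N3=(alive,v0)
Op 3: N1 marks N1=dead -> (dead,v1)
Op 4: N3 marks N2=suspect -> (suspect,v1)
Op 5: N3 marks N0=suspect -> (suspect,v1)
Op 6: gossip N0<->N3 -> N0.N0=(suspect,v1) N0.N1=(alive,v0) N0.N2=(suspect,v1) N0.N3=(alive,v0) | N3.N0=(suspect,v1) N3.N1=(alive,v0) N3.N2=(suspect,v1) N3.N3=(alive,v0)

Answer: N0=alive,0 N1=dead,1 N2=alive,0 N3=alive,0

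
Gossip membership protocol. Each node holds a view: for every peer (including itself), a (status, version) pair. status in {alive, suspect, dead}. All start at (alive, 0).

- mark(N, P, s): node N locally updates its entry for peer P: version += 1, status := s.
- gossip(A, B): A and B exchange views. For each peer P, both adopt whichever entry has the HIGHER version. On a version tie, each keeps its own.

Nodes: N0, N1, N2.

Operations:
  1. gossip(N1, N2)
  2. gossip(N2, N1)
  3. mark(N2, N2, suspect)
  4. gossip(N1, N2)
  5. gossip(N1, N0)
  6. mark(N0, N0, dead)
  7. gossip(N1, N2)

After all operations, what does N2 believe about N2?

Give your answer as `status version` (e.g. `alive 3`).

Op 1: gossip N1<->N2 -> N1.N0=(alive,v0) N1.N1=(alive,v0) N1.N2=(alive,v0) | N2.N0=(alive,v0) N2.N1=(alive,v0) N2.N2=(alive,v0)
Op 2: gossip N2<->N1 -> N2.N0=(alive,v0) N2.N1=(alive,v0) N2.N2=(alive,v0) | N1.N0=(alive,v0) N1.N1=(alive,v0) N1.N2=(alive,v0)
Op 3: N2 marks N2=suspect -> (suspect,v1)
Op 4: gossip N1<->N2 -> N1.N0=(alive,v0) N1.N1=(alive,v0) N1.N2=(suspect,v1) | N2.N0=(alive,v0) N2.N1=(alive,v0) N2.N2=(suspect,v1)
Op 5: gossip N1<->N0 -> N1.N0=(alive,v0) N1.N1=(alive,v0) N1.N2=(suspect,v1) | N0.N0=(alive,v0) N0.N1=(alive,v0) N0.N2=(suspect,v1)
Op 6: N0 marks N0=dead -> (dead,v1)
Op 7: gossip N1<->N2 -> N1.N0=(alive,v0) N1.N1=(alive,v0) N1.N2=(suspect,v1) | N2.N0=(alive,v0) N2.N1=(alive,v0) N2.N2=(suspect,v1)

Answer: suspect 1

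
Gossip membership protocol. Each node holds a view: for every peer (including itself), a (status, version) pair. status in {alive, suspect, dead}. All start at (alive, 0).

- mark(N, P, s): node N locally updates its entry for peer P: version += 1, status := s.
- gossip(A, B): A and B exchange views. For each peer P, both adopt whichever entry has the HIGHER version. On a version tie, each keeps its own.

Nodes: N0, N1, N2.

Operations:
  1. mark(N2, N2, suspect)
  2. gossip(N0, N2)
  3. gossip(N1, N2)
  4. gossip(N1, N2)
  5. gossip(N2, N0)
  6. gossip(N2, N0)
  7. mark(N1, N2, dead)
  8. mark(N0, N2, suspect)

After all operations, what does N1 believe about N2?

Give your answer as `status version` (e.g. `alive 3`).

Op 1: N2 marks N2=suspect -> (suspect,v1)
Op 2: gossip N0<->N2 -> N0.N0=(alive,v0) N0.N1=(alive,v0) N0.N2=(suspect,v1) | N2.N0=(alive,v0) N2.N1=(alive,v0) N2.N2=(suspect,v1)
Op 3: gossip N1<->N2 -> N1.N0=(alive,v0) N1.N1=(alive,v0) N1.N2=(suspect,v1) | N2.N0=(alive,v0) N2.N1=(alive,v0) N2.N2=(suspect,v1)
Op 4: gossip N1<->N2 -> N1.N0=(alive,v0) N1.N1=(alive,v0) N1.N2=(suspect,v1) | N2.N0=(alive,v0) N2.N1=(alive,v0) N2.N2=(suspect,v1)
Op 5: gossip N2<->N0 -> N2.N0=(alive,v0) N2.N1=(alive,v0) N2.N2=(suspect,v1) | N0.N0=(alive,v0) N0.N1=(alive,v0) N0.N2=(suspect,v1)
Op 6: gossip N2<->N0 -> N2.N0=(alive,v0) N2.N1=(alive,v0) N2.N2=(suspect,v1) | N0.N0=(alive,v0) N0.N1=(alive,v0) N0.N2=(suspect,v1)
Op 7: N1 marks N2=dead -> (dead,v2)
Op 8: N0 marks N2=suspect -> (suspect,v2)

Answer: dead 2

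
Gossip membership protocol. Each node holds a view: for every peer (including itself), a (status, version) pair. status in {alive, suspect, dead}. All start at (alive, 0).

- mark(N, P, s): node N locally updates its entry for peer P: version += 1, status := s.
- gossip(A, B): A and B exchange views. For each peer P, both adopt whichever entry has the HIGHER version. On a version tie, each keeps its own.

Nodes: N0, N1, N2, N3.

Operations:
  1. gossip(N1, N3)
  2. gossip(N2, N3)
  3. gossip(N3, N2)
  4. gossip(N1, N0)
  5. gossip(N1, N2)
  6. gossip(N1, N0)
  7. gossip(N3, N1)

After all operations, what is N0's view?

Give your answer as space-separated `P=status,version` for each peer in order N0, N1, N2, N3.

Op 1: gossip N1<->N3 -> N1.N0=(alive,v0) N1.N1=(alive,v0) N1.N2=(alive,v0) N1.N3=(alive,v0) | N3.N0=(alive,v0) N3.N1=(alive,v0) N3.N2=(alive,v0) N3.N3=(alive,v0)
Op 2: gossip N2<->N3 -> N2.N0=(alive,v0) N2.N1=(alive,v0) N2.N2=(alive,v0) N2.N3=(alive,v0) | N3.N0=(alive,v0) N3.N1=(alive,v0) N3.N2=(alive,v0) N3.N3=(alive,v0)
Op 3: gossip N3<->N2 -> N3.N0=(alive,v0) N3.N1=(alive,v0) N3.N2=(alive,v0) N3.N3=(alive,v0) | N2.N0=(alive,v0) N2.N1=(alive,v0) N2.N2=(alive,v0) N2.N3=(alive,v0)
Op 4: gossip N1<->N0 -> N1.N0=(alive,v0) N1.N1=(alive,v0) N1.N2=(alive,v0) N1.N3=(alive,v0) | N0.N0=(alive,v0) N0.N1=(alive,v0) N0.N2=(alive,v0) N0.N3=(alive,v0)
Op 5: gossip N1<->N2 -> N1.N0=(alive,v0) N1.N1=(alive,v0) N1.N2=(alive,v0) N1.N3=(alive,v0) | N2.N0=(alive,v0) N2.N1=(alive,v0) N2.N2=(alive,v0) N2.N3=(alive,v0)
Op 6: gossip N1<->N0 -> N1.N0=(alive,v0) N1.N1=(alive,v0) N1.N2=(alive,v0) N1.N3=(alive,v0) | N0.N0=(alive,v0) N0.N1=(alive,v0) N0.N2=(alive,v0) N0.N3=(alive,v0)
Op 7: gossip N3<->N1 -> N3.N0=(alive,v0) N3.N1=(alive,v0) N3.N2=(alive,v0) N3.N3=(alive,v0) | N1.N0=(alive,v0) N1.N1=(alive,v0) N1.N2=(alive,v0) N1.N3=(alive,v0)

Answer: N0=alive,0 N1=alive,0 N2=alive,0 N3=alive,0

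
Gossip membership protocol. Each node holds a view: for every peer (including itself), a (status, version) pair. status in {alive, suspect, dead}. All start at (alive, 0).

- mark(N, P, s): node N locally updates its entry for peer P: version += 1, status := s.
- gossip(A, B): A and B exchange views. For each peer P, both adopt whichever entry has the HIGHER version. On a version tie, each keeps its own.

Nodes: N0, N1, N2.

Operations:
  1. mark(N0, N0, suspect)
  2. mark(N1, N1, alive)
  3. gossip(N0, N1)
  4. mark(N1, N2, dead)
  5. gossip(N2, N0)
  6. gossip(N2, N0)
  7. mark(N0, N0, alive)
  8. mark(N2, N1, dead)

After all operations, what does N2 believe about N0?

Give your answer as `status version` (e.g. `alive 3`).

Op 1: N0 marks N0=suspect -> (suspect,v1)
Op 2: N1 marks N1=alive -> (alive,v1)
Op 3: gossip N0<->N1 -> N0.N0=(suspect,v1) N0.N1=(alive,v1) N0.N2=(alive,v0) | N1.N0=(suspect,v1) N1.N1=(alive,v1) N1.N2=(alive,v0)
Op 4: N1 marks N2=dead -> (dead,v1)
Op 5: gossip N2<->N0 -> N2.N0=(suspect,v1) N2.N1=(alive,v1) N2.N2=(alive,v0) | N0.N0=(suspect,v1) N0.N1=(alive,v1) N0.N2=(alive,v0)
Op 6: gossip N2<->N0 -> N2.N0=(suspect,v1) N2.N1=(alive,v1) N2.N2=(alive,v0) | N0.N0=(suspect,v1) N0.N1=(alive,v1) N0.N2=(alive,v0)
Op 7: N0 marks N0=alive -> (alive,v2)
Op 8: N2 marks N1=dead -> (dead,v2)

Answer: suspect 1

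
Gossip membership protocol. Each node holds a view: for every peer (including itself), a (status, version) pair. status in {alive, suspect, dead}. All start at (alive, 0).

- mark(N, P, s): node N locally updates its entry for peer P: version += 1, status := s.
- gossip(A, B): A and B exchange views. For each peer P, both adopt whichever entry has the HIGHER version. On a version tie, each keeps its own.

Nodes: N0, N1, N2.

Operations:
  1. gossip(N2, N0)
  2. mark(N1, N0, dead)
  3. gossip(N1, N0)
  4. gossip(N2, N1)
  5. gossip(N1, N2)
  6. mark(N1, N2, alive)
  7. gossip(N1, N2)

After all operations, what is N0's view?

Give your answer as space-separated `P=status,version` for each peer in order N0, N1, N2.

Answer: N0=dead,1 N1=alive,0 N2=alive,0

Derivation:
Op 1: gossip N2<->N0 -> N2.N0=(alive,v0) N2.N1=(alive,v0) N2.N2=(alive,v0) | N0.N0=(alive,v0) N0.N1=(alive,v0) N0.N2=(alive,v0)
Op 2: N1 marks N0=dead -> (dead,v1)
Op 3: gossip N1<->N0 -> N1.N0=(dead,v1) N1.N1=(alive,v0) N1.N2=(alive,v0) | N0.N0=(dead,v1) N0.N1=(alive,v0) N0.N2=(alive,v0)
Op 4: gossip N2<->N1 -> N2.N0=(dead,v1) N2.N1=(alive,v0) N2.N2=(alive,v0) | N1.N0=(dead,v1) N1.N1=(alive,v0) N1.N2=(alive,v0)
Op 5: gossip N1<->N2 -> N1.N0=(dead,v1) N1.N1=(alive,v0) N1.N2=(alive,v0) | N2.N0=(dead,v1) N2.N1=(alive,v0) N2.N2=(alive,v0)
Op 6: N1 marks N2=alive -> (alive,v1)
Op 7: gossip N1<->N2 -> N1.N0=(dead,v1) N1.N1=(alive,v0) N1.N2=(alive,v1) | N2.N0=(dead,v1) N2.N1=(alive,v0) N2.N2=(alive,v1)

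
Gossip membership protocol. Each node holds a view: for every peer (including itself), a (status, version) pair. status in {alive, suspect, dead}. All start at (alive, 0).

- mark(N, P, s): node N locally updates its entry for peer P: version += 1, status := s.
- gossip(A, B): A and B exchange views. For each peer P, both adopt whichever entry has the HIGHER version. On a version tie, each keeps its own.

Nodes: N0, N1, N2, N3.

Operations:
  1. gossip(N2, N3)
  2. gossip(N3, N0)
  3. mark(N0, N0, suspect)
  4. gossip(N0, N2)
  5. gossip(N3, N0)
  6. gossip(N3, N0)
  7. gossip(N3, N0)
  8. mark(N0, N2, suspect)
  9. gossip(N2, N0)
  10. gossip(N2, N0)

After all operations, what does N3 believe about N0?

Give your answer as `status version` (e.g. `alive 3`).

Answer: suspect 1

Derivation:
Op 1: gossip N2<->N3 -> N2.N0=(alive,v0) N2.N1=(alive,v0) N2.N2=(alive,v0) N2.N3=(alive,v0) | N3.N0=(alive,v0) N3.N1=(alive,v0) N3.N2=(alive,v0) N3.N3=(alive,v0)
Op 2: gossip N3<->N0 -> N3.N0=(alive,v0) N3.N1=(alive,v0) N3.N2=(alive,v0) N3.N3=(alive,v0) | N0.N0=(alive,v0) N0.N1=(alive,v0) N0.N2=(alive,v0) N0.N3=(alive,v0)
Op 3: N0 marks N0=suspect -> (suspect,v1)
Op 4: gossip N0<->N2 -> N0.N0=(suspect,v1) N0.N1=(alive,v0) N0.N2=(alive,v0) N0.N3=(alive,v0) | N2.N0=(suspect,v1) N2.N1=(alive,v0) N2.N2=(alive,v0) N2.N3=(alive,v0)
Op 5: gossip N3<->N0 -> N3.N0=(suspect,v1) N3.N1=(alive,v0) N3.N2=(alive,v0) N3.N3=(alive,v0) | N0.N0=(suspect,v1) N0.N1=(alive,v0) N0.N2=(alive,v0) N0.N3=(alive,v0)
Op 6: gossip N3<->N0 -> N3.N0=(suspect,v1) N3.N1=(alive,v0) N3.N2=(alive,v0) N3.N3=(alive,v0) | N0.N0=(suspect,v1) N0.N1=(alive,v0) N0.N2=(alive,v0) N0.N3=(alive,v0)
Op 7: gossip N3<->N0 -> N3.N0=(suspect,v1) N3.N1=(alive,v0) N3.N2=(alive,v0) N3.N3=(alive,v0) | N0.N0=(suspect,v1) N0.N1=(alive,v0) N0.N2=(alive,v0) N0.N3=(alive,v0)
Op 8: N0 marks N2=suspect -> (suspect,v1)
Op 9: gossip N2<->N0 -> N2.N0=(suspect,v1) N2.N1=(alive,v0) N2.N2=(suspect,v1) N2.N3=(alive,v0) | N0.N0=(suspect,v1) N0.N1=(alive,v0) N0.N2=(suspect,v1) N0.N3=(alive,v0)
Op 10: gossip N2<->N0 -> N2.N0=(suspect,v1) N2.N1=(alive,v0) N2.N2=(suspect,v1) N2.N3=(alive,v0) | N0.N0=(suspect,v1) N0.N1=(alive,v0) N0.N2=(suspect,v1) N0.N3=(alive,v0)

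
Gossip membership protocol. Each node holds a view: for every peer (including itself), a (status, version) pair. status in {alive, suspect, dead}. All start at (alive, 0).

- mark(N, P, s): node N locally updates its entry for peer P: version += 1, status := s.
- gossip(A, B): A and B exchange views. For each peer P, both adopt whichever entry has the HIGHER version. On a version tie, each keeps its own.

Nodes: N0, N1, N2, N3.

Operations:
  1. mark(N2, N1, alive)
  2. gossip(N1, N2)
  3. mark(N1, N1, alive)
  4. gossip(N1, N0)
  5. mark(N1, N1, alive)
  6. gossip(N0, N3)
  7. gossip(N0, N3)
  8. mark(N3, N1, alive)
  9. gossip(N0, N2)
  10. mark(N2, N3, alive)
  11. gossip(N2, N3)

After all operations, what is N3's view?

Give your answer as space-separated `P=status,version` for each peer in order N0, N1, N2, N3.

Op 1: N2 marks N1=alive -> (alive,v1)
Op 2: gossip N1<->N2 -> N1.N0=(alive,v0) N1.N1=(alive,v1) N1.N2=(alive,v0) N1.N3=(alive,v0) | N2.N0=(alive,v0) N2.N1=(alive,v1) N2.N2=(alive,v0) N2.N3=(alive,v0)
Op 3: N1 marks N1=alive -> (alive,v2)
Op 4: gossip N1<->N0 -> N1.N0=(alive,v0) N1.N1=(alive,v2) N1.N2=(alive,v0) N1.N3=(alive,v0) | N0.N0=(alive,v0) N0.N1=(alive,v2) N0.N2=(alive,v0) N0.N3=(alive,v0)
Op 5: N1 marks N1=alive -> (alive,v3)
Op 6: gossip N0<->N3 -> N0.N0=(alive,v0) N0.N1=(alive,v2) N0.N2=(alive,v0) N0.N3=(alive,v0) | N3.N0=(alive,v0) N3.N1=(alive,v2) N3.N2=(alive,v0) N3.N3=(alive,v0)
Op 7: gossip N0<->N3 -> N0.N0=(alive,v0) N0.N1=(alive,v2) N0.N2=(alive,v0) N0.N3=(alive,v0) | N3.N0=(alive,v0) N3.N1=(alive,v2) N3.N2=(alive,v0) N3.N3=(alive,v0)
Op 8: N3 marks N1=alive -> (alive,v3)
Op 9: gossip N0<->N2 -> N0.N0=(alive,v0) N0.N1=(alive,v2) N0.N2=(alive,v0) N0.N3=(alive,v0) | N2.N0=(alive,v0) N2.N1=(alive,v2) N2.N2=(alive,v0) N2.N3=(alive,v0)
Op 10: N2 marks N3=alive -> (alive,v1)
Op 11: gossip N2<->N3 -> N2.N0=(alive,v0) N2.N1=(alive,v3) N2.N2=(alive,v0) N2.N3=(alive,v1) | N3.N0=(alive,v0) N3.N1=(alive,v3) N3.N2=(alive,v0) N3.N3=(alive,v1)

Answer: N0=alive,0 N1=alive,3 N2=alive,0 N3=alive,1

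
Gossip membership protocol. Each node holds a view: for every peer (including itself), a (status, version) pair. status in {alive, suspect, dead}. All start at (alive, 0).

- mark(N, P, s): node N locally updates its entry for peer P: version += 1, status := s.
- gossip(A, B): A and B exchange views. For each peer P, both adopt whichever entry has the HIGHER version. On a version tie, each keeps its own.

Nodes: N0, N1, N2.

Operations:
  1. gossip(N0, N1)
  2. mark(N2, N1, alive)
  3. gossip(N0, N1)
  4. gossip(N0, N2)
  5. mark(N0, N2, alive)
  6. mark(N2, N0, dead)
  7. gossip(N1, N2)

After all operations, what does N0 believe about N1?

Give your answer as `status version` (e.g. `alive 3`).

Op 1: gossip N0<->N1 -> N0.N0=(alive,v0) N0.N1=(alive,v0) N0.N2=(alive,v0) | N1.N0=(alive,v0) N1.N1=(alive,v0) N1.N2=(alive,v0)
Op 2: N2 marks N1=alive -> (alive,v1)
Op 3: gossip N0<->N1 -> N0.N0=(alive,v0) N0.N1=(alive,v0) N0.N2=(alive,v0) | N1.N0=(alive,v0) N1.N1=(alive,v0) N1.N2=(alive,v0)
Op 4: gossip N0<->N2 -> N0.N0=(alive,v0) N0.N1=(alive,v1) N0.N2=(alive,v0) | N2.N0=(alive,v0) N2.N1=(alive,v1) N2.N2=(alive,v0)
Op 5: N0 marks N2=alive -> (alive,v1)
Op 6: N2 marks N0=dead -> (dead,v1)
Op 7: gossip N1<->N2 -> N1.N0=(dead,v1) N1.N1=(alive,v1) N1.N2=(alive,v0) | N2.N0=(dead,v1) N2.N1=(alive,v1) N2.N2=(alive,v0)

Answer: alive 1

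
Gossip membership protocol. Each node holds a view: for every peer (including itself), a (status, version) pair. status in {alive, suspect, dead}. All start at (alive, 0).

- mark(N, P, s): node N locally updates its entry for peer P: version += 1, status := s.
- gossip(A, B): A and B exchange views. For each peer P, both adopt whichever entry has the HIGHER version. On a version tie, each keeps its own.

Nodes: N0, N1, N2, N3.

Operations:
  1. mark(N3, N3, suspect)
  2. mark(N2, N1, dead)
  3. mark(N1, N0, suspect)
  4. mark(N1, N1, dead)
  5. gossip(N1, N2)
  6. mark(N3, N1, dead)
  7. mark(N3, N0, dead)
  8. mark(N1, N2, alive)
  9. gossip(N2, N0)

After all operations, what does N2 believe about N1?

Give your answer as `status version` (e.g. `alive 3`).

Answer: dead 1

Derivation:
Op 1: N3 marks N3=suspect -> (suspect,v1)
Op 2: N2 marks N1=dead -> (dead,v1)
Op 3: N1 marks N0=suspect -> (suspect,v1)
Op 4: N1 marks N1=dead -> (dead,v1)
Op 5: gossip N1<->N2 -> N1.N0=(suspect,v1) N1.N1=(dead,v1) N1.N2=(alive,v0) N1.N3=(alive,v0) | N2.N0=(suspect,v1) N2.N1=(dead,v1) N2.N2=(alive,v0) N2.N3=(alive,v0)
Op 6: N3 marks N1=dead -> (dead,v1)
Op 7: N3 marks N0=dead -> (dead,v1)
Op 8: N1 marks N2=alive -> (alive,v1)
Op 9: gossip N2<->N0 -> N2.N0=(suspect,v1) N2.N1=(dead,v1) N2.N2=(alive,v0) N2.N3=(alive,v0) | N0.N0=(suspect,v1) N0.N1=(dead,v1) N0.N2=(alive,v0) N0.N3=(alive,v0)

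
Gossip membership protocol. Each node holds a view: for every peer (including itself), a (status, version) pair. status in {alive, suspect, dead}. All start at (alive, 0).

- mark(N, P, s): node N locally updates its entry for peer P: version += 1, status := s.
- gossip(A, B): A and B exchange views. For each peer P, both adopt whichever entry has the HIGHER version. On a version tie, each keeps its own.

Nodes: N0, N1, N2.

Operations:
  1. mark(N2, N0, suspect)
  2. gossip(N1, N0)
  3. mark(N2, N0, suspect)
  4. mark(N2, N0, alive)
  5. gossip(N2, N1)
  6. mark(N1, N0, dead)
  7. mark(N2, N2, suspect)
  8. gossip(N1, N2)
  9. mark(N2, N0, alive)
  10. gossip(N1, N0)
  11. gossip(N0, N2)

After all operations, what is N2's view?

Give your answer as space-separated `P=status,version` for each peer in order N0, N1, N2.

Answer: N0=alive,5 N1=alive,0 N2=suspect,1

Derivation:
Op 1: N2 marks N0=suspect -> (suspect,v1)
Op 2: gossip N1<->N0 -> N1.N0=(alive,v0) N1.N1=(alive,v0) N1.N2=(alive,v0) | N0.N0=(alive,v0) N0.N1=(alive,v0) N0.N2=(alive,v0)
Op 3: N2 marks N0=suspect -> (suspect,v2)
Op 4: N2 marks N0=alive -> (alive,v3)
Op 5: gossip N2<->N1 -> N2.N0=(alive,v3) N2.N1=(alive,v0) N2.N2=(alive,v0) | N1.N0=(alive,v3) N1.N1=(alive,v0) N1.N2=(alive,v0)
Op 6: N1 marks N0=dead -> (dead,v4)
Op 7: N2 marks N2=suspect -> (suspect,v1)
Op 8: gossip N1<->N2 -> N1.N0=(dead,v4) N1.N1=(alive,v0) N1.N2=(suspect,v1) | N2.N0=(dead,v4) N2.N1=(alive,v0) N2.N2=(suspect,v1)
Op 9: N2 marks N0=alive -> (alive,v5)
Op 10: gossip N1<->N0 -> N1.N0=(dead,v4) N1.N1=(alive,v0) N1.N2=(suspect,v1) | N0.N0=(dead,v4) N0.N1=(alive,v0) N0.N2=(suspect,v1)
Op 11: gossip N0<->N2 -> N0.N0=(alive,v5) N0.N1=(alive,v0) N0.N2=(suspect,v1) | N2.N0=(alive,v5) N2.N1=(alive,v0) N2.N2=(suspect,v1)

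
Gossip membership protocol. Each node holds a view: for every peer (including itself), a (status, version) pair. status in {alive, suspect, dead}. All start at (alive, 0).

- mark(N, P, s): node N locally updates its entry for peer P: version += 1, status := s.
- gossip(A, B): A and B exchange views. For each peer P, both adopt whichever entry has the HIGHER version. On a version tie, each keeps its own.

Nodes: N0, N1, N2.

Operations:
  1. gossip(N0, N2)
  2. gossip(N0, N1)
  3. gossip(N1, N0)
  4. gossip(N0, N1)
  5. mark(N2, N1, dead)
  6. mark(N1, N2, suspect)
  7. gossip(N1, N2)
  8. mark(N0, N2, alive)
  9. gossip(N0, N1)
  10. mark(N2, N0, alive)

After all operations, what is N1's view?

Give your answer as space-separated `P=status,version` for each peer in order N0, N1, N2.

Answer: N0=alive,0 N1=dead,1 N2=suspect,1

Derivation:
Op 1: gossip N0<->N2 -> N0.N0=(alive,v0) N0.N1=(alive,v0) N0.N2=(alive,v0) | N2.N0=(alive,v0) N2.N1=(alive,v0) N2.N2=(alive,v0)
Op 2: gossip N0<->N1 -> N0.N0=(alive,v0) N0.N1=(alive,v0) N0.N2=(alive,v0) | N1.N0=(alive,v0) N1.N1=(alive,v0) N1.N2=(alive,v0)
Op 3: gossip N1<->N0 -> N1.N0=(alive,v0) N1.N1=(alive,v0) N1.N2=(alive,v0) | N0.N0=(alive,v0) N0.N1=(alive,v0) N0.N2=(alive,v0)
Op 4: gossip N0<->N1 -> N0.N0=(alive,v0) N0.N1=(alive,v0) N0.N2=(alive,v0) | N1.N0=(alive,v0) N1.N1=(alive,v0) N1.N2=(alive,v0)
Op 5: N2 marks N1=dead -> (dead,v1)
Op 6: N1 marks N2=suspect -> (suspect,v1)
Op 7: gossip N1<->N2 -> N1.N0=(alive,v0) N1.N1=(dead,v1) N1.N2=(suspect,v1) | N2.N0=(alive,v0) N2.N1=(dead,v1) N2.N2=(suspect,v1)
Op 8: N0 marks N2=alive -> (alive,v1)
Op 9: gossip N0<->N1 -> N0.N0=(alive,v0) N0.N1=(dead,v1) N0.N2=(alive,v1) | N1.N0=(alive,v0) N1.N1=(dead,v1) N1.N2=(suspect,v1)
Op 10: N2 marks N0=alive -> (alive,v1)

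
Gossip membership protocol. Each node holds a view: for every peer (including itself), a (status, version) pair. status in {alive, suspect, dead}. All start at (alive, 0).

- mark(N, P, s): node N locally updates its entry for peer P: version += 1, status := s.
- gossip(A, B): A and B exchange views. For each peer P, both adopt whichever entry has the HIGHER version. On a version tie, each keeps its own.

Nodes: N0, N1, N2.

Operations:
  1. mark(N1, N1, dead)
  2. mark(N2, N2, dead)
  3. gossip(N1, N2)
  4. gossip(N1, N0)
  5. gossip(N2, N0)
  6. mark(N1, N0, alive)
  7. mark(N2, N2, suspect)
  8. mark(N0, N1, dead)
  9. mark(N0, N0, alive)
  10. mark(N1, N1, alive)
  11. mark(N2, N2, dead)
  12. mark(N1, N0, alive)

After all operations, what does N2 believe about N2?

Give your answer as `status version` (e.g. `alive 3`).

Op 1: N1 marks N1=dead -> (dead,v1)
Op 2: N2 marks N2=dead -> (dead,v1)
Op 3: gossip N1<->N2 -> N1.N0=(alive,v0) N1.N1=(dead,v1) N1.N2=(dead,v1) | N2.N0=(alive,v0) N2.N1=(dead,v1) N2.N2=(dead,v1)
Op 4: gossip N1<->N0 -> N1.N0=(alive,v0) N1.N1=(dead,v1) N1.N2=(dead,v1) | N0.N0=(alive,v0) N0.N1=(dead,v1) N0.N2=(dead,v1)
Op 5: gossip N2<->N0 -> N2.N0=(alive,v0) N2.N1=(dead,v1) N2.N2=(dead,v1) | N0.N0=(alive,v0) N0.N1=(dead,v1) N0.N2=(dead,v1)
Op 6: N1 marks N0=alive -> (alive,v1)
Op 7: N2 marks N2=suspect -> (suspect,v2)
Op 8: N0 marks N1=dead -> (dead,v2)
Op 9: N0 marks N0=alive -> (alive,v1)
Op 10: N1 marks N1=alive -> (alive,v2)
Op 11: N2 marks N2=dead -> (dead,v3)
Op 12: N1 marks N0=alive -> (alive,v2)

Answer: dead 3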